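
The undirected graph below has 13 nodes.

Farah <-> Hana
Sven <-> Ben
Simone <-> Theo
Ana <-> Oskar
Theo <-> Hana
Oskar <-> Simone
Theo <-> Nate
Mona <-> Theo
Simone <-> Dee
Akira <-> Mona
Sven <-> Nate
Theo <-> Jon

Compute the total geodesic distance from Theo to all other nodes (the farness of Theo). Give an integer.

Distances from Theo: Akira:2, Ana:3, Ben:3, Dee:2, Farah:2, Hana:1, Jon:1, Mona:1, Nate:1, Oskar:2, Simone:1, Sven:2.
Sum = 2 + 3 + 3 + 2 + 2 + 1 + 1 + 1 + 1 + 2 + 1 + 2 = 21.

21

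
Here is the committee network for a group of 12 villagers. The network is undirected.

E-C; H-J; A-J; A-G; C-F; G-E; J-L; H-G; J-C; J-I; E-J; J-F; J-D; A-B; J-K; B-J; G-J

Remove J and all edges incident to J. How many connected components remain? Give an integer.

5

Without J, the remaining ties split the others into: {L}; {I}; {A, B, C, E, F, G, H}; {K}; {D}.
That's 5 separate components.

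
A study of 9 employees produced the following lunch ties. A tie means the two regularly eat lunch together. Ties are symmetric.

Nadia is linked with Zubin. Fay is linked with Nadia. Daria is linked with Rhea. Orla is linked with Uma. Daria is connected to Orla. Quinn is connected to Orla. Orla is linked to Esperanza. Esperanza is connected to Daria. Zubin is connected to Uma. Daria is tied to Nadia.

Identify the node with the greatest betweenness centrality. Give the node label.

Daria

Unnormalized betweenness of each node: Daria:27/2, Esperanza:0, Fay:0, Nadia:19/2, Orla:21/2, Quinn:0, Rhea:0, Uma:5/2, Zubin:2.
Daria has the largest value, 27/2, making it the main broker — the node through which the most shortest paths run.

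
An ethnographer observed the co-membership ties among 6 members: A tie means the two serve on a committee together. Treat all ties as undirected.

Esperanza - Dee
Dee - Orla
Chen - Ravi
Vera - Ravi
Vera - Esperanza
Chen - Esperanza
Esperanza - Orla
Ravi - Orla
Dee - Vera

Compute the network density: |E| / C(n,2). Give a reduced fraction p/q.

3/5

There are 9 edges and 6 nodes, so the maximum possible is C(6,2) = 15.
Density = 9/15 = 3/5.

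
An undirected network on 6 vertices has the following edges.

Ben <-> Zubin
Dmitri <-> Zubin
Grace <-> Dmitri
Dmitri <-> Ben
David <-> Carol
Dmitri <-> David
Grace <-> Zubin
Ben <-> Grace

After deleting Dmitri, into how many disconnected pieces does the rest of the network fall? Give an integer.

Without Dmitri, the remaining ties split the others into: {Ben, Grace, Zubin}; {Carol, David}.
That's 2 separate components.

2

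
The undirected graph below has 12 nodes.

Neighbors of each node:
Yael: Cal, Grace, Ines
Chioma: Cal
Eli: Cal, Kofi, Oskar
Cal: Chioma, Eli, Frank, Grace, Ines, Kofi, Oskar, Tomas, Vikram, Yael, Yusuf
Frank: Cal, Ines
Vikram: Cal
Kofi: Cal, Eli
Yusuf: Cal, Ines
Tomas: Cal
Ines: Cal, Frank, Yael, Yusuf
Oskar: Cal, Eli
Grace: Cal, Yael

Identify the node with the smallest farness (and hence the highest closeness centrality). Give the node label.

Cal

Farness (sum of distances to all others) for each node — Cal:11, Chioma:21, Eli:19, Frank:20, Grace:20, Ines:18, Kofi:20, Oskar:20, Tomas:21, Vikram:21, Yael:19, Yusuf:20.
The smallest farness is 11, for Cal, so Cal has the highest closeness.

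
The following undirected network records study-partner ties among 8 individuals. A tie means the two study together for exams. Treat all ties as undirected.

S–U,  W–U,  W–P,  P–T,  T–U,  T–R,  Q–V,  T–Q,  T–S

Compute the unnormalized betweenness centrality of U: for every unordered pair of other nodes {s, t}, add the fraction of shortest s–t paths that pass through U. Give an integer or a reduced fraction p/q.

Pairs whose geodesics pass through U — S–W: 1; Q–W: 1/2; T–W: 1/2; V–W: 1/2; R–W: 1/2.
All other pairs contribute 0.
Summing the contributions gives betweenness(U) = 3.

3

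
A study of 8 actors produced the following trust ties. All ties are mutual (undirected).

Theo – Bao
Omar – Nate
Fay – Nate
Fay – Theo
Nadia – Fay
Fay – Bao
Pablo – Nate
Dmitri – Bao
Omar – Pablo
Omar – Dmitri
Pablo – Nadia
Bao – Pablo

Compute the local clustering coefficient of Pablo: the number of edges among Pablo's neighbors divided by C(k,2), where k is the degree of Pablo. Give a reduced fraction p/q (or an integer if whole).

1/6

Pablo's neighbors: Bao, Nadia, Nate, and Omar (k = 4).
Possible neighbor pairs: C(4,2) = 6. Edges among them: Nate–Omar → e = 1.
Clustering(Pablo) = 1/6.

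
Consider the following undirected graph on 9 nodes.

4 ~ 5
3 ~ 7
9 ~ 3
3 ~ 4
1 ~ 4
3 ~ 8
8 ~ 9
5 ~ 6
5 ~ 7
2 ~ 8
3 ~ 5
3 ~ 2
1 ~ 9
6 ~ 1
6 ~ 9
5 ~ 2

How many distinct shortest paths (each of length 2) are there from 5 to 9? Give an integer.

The shortest distance is 2. The length-2 paths are: 5–6–9; 5–3–9.
That gives 2 distinct shortest paths.

2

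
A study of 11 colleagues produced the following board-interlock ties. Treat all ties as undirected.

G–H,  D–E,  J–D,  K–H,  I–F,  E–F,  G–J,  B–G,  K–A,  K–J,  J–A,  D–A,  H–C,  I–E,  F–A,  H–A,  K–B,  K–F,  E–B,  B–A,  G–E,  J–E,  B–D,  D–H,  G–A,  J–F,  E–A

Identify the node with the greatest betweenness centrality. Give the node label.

H

Unnormalized betweenness of each node: A:337/60, B:19/20, C:0, D:34/15, E:33/5, F:61/20, G:34/15, H:97/10, I:0, J:97/60, K:44/15.
H has the largest value, 97/10, making it the main broker — the node through which the most shortest paths run.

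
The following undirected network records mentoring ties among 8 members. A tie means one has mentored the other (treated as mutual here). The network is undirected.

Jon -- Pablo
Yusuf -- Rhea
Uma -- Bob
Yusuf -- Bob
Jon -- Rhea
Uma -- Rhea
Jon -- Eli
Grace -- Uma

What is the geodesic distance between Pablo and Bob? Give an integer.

4

One shortest route is Pablo – Jon – Rhea – Uma – Bob, which uses 4 edges, and at distance 3 from Pablo we only reach {Uma, Yusuf}, which does not include Bob. So d(Pablo,Bob) = 4.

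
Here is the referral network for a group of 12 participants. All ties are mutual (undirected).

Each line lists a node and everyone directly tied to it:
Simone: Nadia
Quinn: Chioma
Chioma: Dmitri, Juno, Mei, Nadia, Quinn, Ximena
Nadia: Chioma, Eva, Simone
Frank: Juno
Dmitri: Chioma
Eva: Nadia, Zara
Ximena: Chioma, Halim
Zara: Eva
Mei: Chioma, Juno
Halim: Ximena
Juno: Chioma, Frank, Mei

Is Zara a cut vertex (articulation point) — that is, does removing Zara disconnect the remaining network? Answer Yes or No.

No

Even without Zara, every remaining node can still reach every other (the residual graph is connected), so Zara is not a cut vertex.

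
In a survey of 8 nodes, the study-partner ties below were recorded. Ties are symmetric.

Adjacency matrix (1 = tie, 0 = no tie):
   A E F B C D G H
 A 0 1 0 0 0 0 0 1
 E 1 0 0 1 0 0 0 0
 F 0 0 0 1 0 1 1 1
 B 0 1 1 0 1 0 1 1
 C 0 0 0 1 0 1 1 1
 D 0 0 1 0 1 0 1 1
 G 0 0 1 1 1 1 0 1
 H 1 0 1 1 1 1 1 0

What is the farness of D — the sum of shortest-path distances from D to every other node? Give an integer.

11

Distances from D: A:2, B:2, C:1, E:3, F:1, G:1, H:1.
Sum = 2 + 2 + 1 + 3 + 1 + 1 + 1 = 11.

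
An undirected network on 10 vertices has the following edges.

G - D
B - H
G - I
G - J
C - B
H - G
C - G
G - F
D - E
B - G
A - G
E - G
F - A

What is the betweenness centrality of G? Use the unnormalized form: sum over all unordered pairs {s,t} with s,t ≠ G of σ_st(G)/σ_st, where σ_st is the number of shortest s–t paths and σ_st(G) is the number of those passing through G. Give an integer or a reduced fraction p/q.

63/2

Pairs whose geodesics pass through G — C–D: 1; C–J: 1; C–A: 1; C–H: 1/2; C–I: 1; C–F: 1; C–E: 1; D–J: 1; D–B: 1; D–A: 1; D–H: 1; D–I: 1; D–F: 1; J–B: 1 … (+18 more pairs).
All other pairs contribute 0.
Summing the contributions gives betweenness(G) = 63/2.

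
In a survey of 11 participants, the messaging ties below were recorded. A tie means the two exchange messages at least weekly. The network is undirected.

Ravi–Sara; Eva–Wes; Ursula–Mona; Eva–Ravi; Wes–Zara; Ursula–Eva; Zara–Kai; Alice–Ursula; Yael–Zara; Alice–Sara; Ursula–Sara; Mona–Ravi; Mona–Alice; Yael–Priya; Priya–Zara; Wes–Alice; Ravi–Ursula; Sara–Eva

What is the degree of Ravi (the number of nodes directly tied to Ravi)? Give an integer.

Ravi is directly tied to Eva, Mona, Sara, and Ursula. That is 4 neighbors, so the degree of Ravi is 4.

4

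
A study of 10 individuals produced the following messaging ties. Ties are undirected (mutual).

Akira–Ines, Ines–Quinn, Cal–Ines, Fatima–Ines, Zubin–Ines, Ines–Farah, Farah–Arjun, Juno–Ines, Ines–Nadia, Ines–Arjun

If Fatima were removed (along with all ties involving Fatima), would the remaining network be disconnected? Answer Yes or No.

No

Even without Fatima, every remaining node can still reach every other (the residual graph is connected), so Fatima is not a cut vertex.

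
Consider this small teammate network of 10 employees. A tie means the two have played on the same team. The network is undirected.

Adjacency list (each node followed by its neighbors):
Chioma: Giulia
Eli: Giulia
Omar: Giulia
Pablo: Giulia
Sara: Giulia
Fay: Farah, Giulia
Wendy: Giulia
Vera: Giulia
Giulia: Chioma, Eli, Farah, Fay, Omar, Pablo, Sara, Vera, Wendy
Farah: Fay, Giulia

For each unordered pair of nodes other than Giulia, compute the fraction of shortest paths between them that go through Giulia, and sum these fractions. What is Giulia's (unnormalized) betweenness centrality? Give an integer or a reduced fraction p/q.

35

Pairs whose geodesics pass through Giulia — Pablo–Wendy: 1; Pablo–Vera: 1; Pablo–Omar: 1; Pablo–Sara: 1; Pablo–Farah: 1; Pablo–Chioma: 1; Pablo–Fay: 1; Pablo–Eli: 1; Wendy–Vera: 1; Wendy–Omar: 1; Wendy–Sara: 1; Wendy–Farah: 1; Wendy–Chioma: 1; Wendy–Fay: 1 … (+21 more pairs).
All other pairs contribute 0.
Summing the contributions gives betweenness(Giulia) = 35.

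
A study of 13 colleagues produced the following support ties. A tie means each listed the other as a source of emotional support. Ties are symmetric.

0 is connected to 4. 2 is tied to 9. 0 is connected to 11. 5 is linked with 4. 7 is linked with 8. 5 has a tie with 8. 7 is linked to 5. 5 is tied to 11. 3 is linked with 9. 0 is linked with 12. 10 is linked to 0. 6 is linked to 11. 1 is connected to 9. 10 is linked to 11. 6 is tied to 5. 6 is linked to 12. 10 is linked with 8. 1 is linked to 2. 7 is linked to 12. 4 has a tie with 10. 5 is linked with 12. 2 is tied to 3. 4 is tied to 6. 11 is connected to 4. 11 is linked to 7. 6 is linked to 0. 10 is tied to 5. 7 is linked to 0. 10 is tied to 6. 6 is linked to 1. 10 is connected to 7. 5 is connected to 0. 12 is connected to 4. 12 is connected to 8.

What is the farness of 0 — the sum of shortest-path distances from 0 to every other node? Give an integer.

Distances from 0: 1:2, 2:3, 3:4, 4:1, 5:1, 6:1, 7:1, 8:2, 9:3, 10:1, 11:1, 12:1.
Sum = 2 + 3 + 4 + 1 + 1 + 1 + 1 + 2 + 3 + 1 + 1 + 1 = 21.

21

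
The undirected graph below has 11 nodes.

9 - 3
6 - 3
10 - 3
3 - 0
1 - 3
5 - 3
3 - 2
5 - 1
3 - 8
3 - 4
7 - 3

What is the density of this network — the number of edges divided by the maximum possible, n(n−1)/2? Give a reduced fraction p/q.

1/5

There are 11 edges and 11 nodes, so the maximum possible is C(11,2) = 55.
Density = 11/55 = 1/5.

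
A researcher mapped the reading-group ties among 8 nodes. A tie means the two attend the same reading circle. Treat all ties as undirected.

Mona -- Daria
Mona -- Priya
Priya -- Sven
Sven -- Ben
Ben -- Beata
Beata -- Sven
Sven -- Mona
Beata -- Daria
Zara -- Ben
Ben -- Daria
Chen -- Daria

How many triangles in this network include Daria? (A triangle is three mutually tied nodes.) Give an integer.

Daria's neighbors: Beata, Ben, Chen, and Mona.
Neighbor pairs that are themselves tied: Daria–Beata–Ben. Each forms one triangle with Daria, for 1 in total.

1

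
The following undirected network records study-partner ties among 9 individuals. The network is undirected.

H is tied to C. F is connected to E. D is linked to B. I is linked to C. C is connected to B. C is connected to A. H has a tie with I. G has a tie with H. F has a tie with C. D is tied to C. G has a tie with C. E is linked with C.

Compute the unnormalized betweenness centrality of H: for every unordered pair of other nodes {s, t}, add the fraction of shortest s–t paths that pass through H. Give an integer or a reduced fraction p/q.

1/2

Pairs whose geodesics pass through H — I–G: 1/2.
All other pairs contribute 0.
Summing the contributions gives betweenness(H) = 1/2.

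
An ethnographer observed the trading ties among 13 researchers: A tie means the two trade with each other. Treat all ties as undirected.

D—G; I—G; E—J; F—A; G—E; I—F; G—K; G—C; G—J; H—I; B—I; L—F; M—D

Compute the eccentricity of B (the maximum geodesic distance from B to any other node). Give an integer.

Distances from B: A:3, C:3, D:3, E:3, F:2, G:2, H:2, I:1, J:3, K:3, L:3, M:4.
The largest is 4 (to M), so the eccentricity of B is 4.

4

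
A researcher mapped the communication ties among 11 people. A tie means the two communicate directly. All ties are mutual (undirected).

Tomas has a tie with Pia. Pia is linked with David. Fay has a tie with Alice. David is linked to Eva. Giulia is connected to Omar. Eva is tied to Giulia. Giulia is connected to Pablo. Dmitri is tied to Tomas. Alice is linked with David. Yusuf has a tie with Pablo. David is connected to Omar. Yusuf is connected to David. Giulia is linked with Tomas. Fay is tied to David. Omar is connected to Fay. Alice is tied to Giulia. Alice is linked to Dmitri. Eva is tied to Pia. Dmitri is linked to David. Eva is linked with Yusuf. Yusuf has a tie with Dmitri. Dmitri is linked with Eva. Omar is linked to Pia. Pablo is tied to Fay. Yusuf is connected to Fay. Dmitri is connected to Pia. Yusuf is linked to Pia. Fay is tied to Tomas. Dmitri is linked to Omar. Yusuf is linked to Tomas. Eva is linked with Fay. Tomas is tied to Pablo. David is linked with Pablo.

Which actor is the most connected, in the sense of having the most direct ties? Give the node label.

Degrees — Alice:4, David:8, Dmitri:7, Eva:6, Fay:7, Giulia:5, Omar:5, Pablo:5, Pia:6, Tomas:6, Yusuf:7.
The maximum is 8, attained only by David.

David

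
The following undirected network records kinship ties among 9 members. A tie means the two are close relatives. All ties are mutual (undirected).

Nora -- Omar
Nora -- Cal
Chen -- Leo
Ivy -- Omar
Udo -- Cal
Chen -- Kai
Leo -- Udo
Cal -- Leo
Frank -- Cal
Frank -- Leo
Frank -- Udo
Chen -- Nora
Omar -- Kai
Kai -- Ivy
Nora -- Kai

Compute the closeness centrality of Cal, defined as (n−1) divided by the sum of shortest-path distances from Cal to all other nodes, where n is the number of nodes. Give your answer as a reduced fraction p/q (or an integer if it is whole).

Distances from Cal: Chen:2, Frank:1, Ivy:3, Kai:2, Leo:1, Nora:1, Omar:2, Udo:1. Sum = 13.
n = 9, so closeness = 8/13.

8/13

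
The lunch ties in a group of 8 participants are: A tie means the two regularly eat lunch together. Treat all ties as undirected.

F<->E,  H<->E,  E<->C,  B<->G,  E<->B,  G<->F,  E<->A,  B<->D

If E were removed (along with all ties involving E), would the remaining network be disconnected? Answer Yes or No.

Removing E leaves {B, D, F, and G} with no path to {H}, so the network splits into 4 components. E is a cut vertex.

Yes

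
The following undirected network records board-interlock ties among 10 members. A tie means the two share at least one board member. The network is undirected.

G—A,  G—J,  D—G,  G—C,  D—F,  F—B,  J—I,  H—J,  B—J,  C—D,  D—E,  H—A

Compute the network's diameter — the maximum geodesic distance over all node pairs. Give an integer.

Eccentricity of each node (its greatest distance to any other): A:3, B:3, C:3, D:3, E:4, F:3, G:2, H:4, I:4, J:3.
The maximum eccentricity is 4, realized for instance by the pair I–E via I – J – G – D – E. So the diameter is 4.

4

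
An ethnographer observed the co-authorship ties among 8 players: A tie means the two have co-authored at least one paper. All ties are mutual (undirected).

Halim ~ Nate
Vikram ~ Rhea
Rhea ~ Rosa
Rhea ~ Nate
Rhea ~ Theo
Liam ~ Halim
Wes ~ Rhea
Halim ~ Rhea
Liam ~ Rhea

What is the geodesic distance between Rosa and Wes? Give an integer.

One shortest route is Rosa – Rhea – Wes, which uses 2 edges, and Rosa and Wes are not directly tied, so nothing shorter exists. So d(Rosa,Wes) = 2.

2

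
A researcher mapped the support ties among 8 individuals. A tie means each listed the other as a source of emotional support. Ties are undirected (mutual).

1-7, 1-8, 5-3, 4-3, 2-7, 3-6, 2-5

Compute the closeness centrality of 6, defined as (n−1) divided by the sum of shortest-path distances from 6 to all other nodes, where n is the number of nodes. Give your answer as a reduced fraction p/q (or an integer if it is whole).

Distances from 6: 1:5, 2:3, 3:1, 4:2, 5:2, 7:4, 8:6. Sum = 23.
n = 8, so closeness = 7/23.

7/23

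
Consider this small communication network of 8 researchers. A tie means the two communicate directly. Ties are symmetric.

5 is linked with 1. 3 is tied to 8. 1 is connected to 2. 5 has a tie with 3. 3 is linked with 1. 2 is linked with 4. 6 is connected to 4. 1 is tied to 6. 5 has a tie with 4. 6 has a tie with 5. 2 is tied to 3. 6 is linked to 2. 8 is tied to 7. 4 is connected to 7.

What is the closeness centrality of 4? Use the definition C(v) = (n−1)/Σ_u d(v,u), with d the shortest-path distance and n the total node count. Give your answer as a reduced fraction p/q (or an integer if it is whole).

7/10

Distances from 4: 1:2, 2:1, 3:2, 5:1, 6:1, 7:1, 8:2. Sum = 10.
n = 8, so closeness = 7/10.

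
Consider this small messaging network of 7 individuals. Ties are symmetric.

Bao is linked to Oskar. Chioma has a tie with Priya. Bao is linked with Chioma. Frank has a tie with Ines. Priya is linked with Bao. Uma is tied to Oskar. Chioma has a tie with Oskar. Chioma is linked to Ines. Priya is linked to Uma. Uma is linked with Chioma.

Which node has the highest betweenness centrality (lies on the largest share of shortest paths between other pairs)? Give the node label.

Unnormalized betweenness of each node: Bao:1/3, Chioma:26/3, Frank:0, Ines:5, Oskar:1/3, Priya:1/3, Uma:1/3.
Chioma has the largest value, 26/3, making it the main broker — the node through which the most shortest paths run.

Chioma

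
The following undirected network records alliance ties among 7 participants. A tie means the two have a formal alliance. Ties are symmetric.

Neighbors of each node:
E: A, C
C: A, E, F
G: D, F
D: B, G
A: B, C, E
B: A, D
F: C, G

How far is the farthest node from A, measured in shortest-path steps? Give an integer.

Distances from A: B:1, C:1, D:2, E:1, F:2, G:3.
The largest is 3 (to G), so the eccentricity of A is 3.

3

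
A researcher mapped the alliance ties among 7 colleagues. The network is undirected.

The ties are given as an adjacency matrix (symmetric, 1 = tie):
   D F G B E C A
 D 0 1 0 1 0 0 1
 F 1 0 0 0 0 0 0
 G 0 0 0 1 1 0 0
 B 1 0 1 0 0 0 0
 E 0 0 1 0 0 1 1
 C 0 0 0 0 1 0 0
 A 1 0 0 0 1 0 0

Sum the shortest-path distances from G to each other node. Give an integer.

11

Distances from G: A:2, B:1, C:2, D:2, E:1, F:3.
Sum = 2 + 1 + 2 + 2 + 1 + 3 = 11.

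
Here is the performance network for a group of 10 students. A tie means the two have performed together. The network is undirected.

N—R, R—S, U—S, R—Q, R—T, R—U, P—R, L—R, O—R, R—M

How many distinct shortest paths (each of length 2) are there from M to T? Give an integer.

The shortest distance is 2, and the only length-2 path is M–R–T. So there is exactly 1 shortest path.

1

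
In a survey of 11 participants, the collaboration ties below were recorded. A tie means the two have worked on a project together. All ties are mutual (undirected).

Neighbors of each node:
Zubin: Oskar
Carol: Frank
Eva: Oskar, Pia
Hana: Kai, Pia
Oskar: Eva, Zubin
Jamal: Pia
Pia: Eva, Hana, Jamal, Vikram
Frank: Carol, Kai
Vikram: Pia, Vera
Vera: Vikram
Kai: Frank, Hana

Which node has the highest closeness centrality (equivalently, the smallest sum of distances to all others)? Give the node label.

Pia

Farness (sum of distances to all others) for each node — Carol:44, Eva:25, Frank:35, Hana:23, Jamal:29, Kai:28, Oskar:32, Pia:20, Vera:36, Vikram:27, Zubin:41.
The smallest farness is 20, for Pia, so Pia has the highest closeness.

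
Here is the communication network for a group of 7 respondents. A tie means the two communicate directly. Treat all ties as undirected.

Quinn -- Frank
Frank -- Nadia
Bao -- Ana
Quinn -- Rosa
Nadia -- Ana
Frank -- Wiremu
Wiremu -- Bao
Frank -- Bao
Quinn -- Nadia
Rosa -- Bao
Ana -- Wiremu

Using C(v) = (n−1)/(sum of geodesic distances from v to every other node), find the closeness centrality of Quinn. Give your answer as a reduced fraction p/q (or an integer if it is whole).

Distances from Quinn: Ana:2, Bao:2, Frank:1, Nadia:1, Rosa:1, Wiremu:2. Sum = 9.
n = 7, so closeness = 6/9 = 2/3.

2/3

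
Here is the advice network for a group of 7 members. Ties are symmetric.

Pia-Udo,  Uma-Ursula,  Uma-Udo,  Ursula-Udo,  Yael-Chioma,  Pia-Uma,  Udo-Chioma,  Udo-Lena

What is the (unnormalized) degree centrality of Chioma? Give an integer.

Chioma is directly tied to Udo and Yael. That is 2 neighbors, so the degree of Chioma is 2.

2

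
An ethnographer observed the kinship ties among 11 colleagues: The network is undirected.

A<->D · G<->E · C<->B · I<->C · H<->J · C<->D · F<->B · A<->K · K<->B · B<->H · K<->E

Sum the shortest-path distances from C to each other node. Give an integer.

Distances from C: A:2, B:1, D:1, E:3, F:2, G:4, H:2, I:1, J:3, K:2.
Sum = 2 + 1 + 1 + 3 + 2 + 4 + 2 + 1 + 3 + 2 = 21.

21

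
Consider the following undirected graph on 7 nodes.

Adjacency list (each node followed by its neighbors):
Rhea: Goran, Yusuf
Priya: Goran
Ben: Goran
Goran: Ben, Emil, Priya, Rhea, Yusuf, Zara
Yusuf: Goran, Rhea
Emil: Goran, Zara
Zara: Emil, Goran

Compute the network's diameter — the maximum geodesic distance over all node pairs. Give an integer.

2

Eccentricity of each node (its greatest distance to any other): Ben:2, Emil:2, Goran:1, Priya:2, Rhea:2, Yusuf:2, Zara:2.
The maximum eccentricity is 2, realized for instance by the pair Rhea–Priya via Rhea – Goran – Priya. So the diameter is 2.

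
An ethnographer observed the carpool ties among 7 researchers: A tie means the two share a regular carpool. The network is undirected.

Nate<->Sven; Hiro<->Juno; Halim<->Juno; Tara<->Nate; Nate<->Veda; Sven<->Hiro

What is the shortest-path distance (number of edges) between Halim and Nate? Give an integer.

One shortest route is Halim – Juno – Hiro – Sven – Nate, which uses 4 edges, and at distance 3 from Halim we only reach {Sven}, which does not include Nate. So d(Halim,Nate) = 4.

4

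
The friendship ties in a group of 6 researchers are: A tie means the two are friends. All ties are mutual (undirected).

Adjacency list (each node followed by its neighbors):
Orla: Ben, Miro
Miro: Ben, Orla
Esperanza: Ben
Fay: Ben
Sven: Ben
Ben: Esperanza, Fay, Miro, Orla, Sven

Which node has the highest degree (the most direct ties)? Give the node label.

Ben

Degrees — Ben:5, Esperanza:1, Fay:1, Miro:2, Orla:2, Sven:1.
The maximum is 5, attained only by Ben.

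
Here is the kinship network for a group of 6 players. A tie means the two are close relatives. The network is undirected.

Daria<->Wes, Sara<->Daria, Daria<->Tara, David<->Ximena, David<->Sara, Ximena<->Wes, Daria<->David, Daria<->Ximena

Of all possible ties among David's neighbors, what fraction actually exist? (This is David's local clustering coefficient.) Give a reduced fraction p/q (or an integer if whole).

David's neighbors: Daria, Sara, and Ximena (k = 3).
Possible neighbor pairs: C(3,2) = 3. Edges among them: Daria–Sara, Daria–Ximena → e = 2.
Clustering(David) = 2/3.

2/3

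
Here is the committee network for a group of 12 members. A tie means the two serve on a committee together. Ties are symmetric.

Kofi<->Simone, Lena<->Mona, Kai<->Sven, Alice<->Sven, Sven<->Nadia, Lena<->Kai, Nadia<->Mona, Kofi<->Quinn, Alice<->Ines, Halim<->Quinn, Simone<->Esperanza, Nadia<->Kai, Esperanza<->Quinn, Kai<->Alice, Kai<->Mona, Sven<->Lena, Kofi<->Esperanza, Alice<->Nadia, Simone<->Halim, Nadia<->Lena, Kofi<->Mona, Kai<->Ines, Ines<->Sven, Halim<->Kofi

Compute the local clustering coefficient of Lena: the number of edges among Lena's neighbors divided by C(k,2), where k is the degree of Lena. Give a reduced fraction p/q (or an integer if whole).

Lena's neighbors: Kai, Mona, Nadia, and Sven (k = 4).
Possible neighbor pairs: C(4,2) = 6. Edges among them: Kai–Mona, Kai–Nadia, Kai–Sven, Mona–Nadia, Nadia–Sven → e = 5.
Clustering(Lena) = 5/6.

5/6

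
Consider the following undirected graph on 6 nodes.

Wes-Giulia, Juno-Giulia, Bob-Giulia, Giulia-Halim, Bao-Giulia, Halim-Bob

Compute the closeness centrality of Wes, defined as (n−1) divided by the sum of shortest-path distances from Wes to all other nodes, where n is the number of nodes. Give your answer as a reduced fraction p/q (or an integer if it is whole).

5/9

Distances from Wes: Bao:2, Bob:2, Giulia:1, Halim:2, Juno:2. Sum = 9.
n = 6, so closeness = 5/9.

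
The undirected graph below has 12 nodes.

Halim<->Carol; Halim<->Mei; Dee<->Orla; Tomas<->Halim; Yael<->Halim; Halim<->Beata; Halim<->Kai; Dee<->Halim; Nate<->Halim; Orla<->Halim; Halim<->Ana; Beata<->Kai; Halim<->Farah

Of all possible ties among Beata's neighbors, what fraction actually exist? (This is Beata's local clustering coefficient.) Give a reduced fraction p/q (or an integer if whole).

Beata's neighbors: Halim and Kai (k = 2).
Possible neighbor pairs: C(2,2) = 1. Edges among them: Halim–Kai → e = 1.
Clustering(Beata) = 1/1.

1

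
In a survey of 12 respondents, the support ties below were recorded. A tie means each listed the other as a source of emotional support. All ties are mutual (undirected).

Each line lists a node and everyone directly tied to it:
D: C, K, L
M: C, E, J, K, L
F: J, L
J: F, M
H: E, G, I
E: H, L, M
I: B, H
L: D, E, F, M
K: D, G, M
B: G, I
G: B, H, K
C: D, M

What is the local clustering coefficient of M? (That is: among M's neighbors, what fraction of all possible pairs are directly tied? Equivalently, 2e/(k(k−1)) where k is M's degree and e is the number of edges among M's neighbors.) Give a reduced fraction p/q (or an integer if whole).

1/10

M's neighbors: C, E, J, K, and L (k = 5).
Possible neighbor pairs: C(5,2) = 10. Edges among them: E–L → e = 1.
Clustering(M) = 1/10.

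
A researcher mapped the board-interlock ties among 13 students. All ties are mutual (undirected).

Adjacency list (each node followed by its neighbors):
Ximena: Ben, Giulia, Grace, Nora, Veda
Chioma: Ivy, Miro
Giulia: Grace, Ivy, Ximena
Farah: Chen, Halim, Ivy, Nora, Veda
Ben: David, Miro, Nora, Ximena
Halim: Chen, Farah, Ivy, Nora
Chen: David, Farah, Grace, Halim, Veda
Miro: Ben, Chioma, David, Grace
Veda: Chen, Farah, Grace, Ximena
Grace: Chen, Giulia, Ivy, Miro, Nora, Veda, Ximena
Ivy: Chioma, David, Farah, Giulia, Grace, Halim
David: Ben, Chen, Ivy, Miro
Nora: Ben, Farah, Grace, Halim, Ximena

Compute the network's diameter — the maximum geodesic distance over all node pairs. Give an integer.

Eccentricity of each node (its greatest distance to any other): Ben:2, Chen:3, Chioma:3, David:2, Farah:3, Giulia:2, Grace:2, Halim:3, Ivy:2, Miro:3, Nora:3, Veda:3, Ximena:3.
The maximum eccentricity is 3, realized for instance by the pair Miro–Halim via Miro – Grace – Ivy – Halim. So the diameter is 3.

3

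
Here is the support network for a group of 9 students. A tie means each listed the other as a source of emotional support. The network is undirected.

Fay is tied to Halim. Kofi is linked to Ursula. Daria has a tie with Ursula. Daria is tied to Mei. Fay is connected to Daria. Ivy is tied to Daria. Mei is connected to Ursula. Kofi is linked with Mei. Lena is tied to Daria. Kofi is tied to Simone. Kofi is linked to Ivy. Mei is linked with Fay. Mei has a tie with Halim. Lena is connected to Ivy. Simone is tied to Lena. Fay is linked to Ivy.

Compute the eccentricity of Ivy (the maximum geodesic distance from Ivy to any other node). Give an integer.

2

Distances from Ivy: Daria:1, Fay:1, Halim:2, Kofi:1, Lena:1, Mei:2, Simone:2, Ursula:2.
The largest is 2 (to Mei, Halim, Simone, and Ursula), so the eccentricity of Ivy is 2.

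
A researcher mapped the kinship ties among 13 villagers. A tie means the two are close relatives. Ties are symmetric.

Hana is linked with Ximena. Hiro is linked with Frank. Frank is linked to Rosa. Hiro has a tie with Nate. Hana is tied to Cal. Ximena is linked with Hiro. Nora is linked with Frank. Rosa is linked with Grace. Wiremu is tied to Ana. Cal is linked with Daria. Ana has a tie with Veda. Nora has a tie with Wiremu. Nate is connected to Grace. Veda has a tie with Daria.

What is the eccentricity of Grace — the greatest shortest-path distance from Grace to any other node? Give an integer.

6

Distances from Grace: Ana:5, Cal:5, Daria:6, Frank:2, Hana:4, Hiro:2, Nate:1, Nora:3, Rosa:1, Veda:6, Wiremu:4, Ximena:3.
The largest is 6 (to Veda and Daria), so the eccentricity of Grace is 6.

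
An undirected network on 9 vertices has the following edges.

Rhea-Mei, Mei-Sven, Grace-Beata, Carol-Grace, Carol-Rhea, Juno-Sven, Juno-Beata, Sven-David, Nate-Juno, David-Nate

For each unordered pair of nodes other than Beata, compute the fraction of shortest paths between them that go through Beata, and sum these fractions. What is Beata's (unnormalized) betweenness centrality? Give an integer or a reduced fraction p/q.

6

Pairs whose geodesics pass through Beata — Grace–Sven: 1; Grace–David: 2/2; Grace–Nate: 1; Grace–Juno: 1; Carol–Nate: 1; Carol–Juno: 1.
All other pairs contribute 0.
Summing the contributions gives betweenness(Beata) = 6.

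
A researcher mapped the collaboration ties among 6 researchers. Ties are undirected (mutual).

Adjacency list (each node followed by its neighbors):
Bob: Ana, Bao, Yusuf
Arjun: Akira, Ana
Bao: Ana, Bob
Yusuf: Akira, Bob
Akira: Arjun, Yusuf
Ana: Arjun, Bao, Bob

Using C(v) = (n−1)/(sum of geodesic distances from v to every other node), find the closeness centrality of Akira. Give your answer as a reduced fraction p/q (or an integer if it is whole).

Distances from Akira: Ana:2, Arjun:1, Bao:3, Bob:2, Yusuf:1. Sum = 9.
n = 6, so closeness = 5/9.

5/9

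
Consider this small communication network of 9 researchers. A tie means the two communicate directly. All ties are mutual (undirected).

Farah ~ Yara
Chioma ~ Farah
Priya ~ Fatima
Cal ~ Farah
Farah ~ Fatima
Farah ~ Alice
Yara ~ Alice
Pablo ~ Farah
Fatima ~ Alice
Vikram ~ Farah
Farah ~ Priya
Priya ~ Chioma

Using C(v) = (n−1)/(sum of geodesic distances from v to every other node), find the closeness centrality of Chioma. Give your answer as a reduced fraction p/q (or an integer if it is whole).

4/7

Distances from Chioma: Alice:2, Cal:2, Farah:1, Fatima:2, Pablo:2, Priya:1, Vikram:2, Yara:2. Sum = 14.
n = 9, so closeness = 8/14 = 4/7.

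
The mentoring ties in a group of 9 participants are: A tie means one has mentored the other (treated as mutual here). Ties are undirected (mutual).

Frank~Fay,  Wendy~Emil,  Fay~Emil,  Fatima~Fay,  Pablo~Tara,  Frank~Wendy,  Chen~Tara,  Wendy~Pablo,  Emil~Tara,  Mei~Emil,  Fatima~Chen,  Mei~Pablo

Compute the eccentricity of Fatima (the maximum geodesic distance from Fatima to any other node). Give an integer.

Distances from Fatima: Chen:1, Emil:2, Fay:1, Frank:2, Mei:3, Pablo:3, Tara:2, Wendy:3.
The largest is 3 (to Mei, Wendy, and Pablo), so the eccentricity of Fatima is 3.

3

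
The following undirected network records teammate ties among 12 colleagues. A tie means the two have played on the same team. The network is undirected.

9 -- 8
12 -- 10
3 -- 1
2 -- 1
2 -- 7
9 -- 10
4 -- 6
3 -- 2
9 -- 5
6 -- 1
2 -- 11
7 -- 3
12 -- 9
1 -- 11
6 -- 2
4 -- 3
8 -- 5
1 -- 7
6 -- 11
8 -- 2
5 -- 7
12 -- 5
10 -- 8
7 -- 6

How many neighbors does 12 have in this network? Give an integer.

12 is directly tied to 5, 9, and 10. That is 3 neighbors, so the degree of 12 is 3.

3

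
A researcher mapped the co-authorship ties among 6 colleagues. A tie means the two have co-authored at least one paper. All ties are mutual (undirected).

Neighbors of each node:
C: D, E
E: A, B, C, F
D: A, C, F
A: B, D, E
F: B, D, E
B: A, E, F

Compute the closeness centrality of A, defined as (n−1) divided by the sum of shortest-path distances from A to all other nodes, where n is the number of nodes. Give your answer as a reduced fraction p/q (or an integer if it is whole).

5/7

Distances from A: B:1, C:2, D:1, E:1, F:2. Sum = 7.
n = 6, so closeness = 5/7.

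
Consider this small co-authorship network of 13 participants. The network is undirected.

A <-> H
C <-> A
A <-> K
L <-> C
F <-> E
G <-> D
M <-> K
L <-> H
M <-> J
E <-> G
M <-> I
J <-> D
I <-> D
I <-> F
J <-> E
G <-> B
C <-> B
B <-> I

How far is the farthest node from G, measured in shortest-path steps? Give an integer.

Distances from G: A:3, B:1, C:2, D:1, E:1, F:2, H:4, I:2, J:2, K:4, L:3, M:3.
The largest is 4 (to K and H), so the eccentricity of G is 4.

4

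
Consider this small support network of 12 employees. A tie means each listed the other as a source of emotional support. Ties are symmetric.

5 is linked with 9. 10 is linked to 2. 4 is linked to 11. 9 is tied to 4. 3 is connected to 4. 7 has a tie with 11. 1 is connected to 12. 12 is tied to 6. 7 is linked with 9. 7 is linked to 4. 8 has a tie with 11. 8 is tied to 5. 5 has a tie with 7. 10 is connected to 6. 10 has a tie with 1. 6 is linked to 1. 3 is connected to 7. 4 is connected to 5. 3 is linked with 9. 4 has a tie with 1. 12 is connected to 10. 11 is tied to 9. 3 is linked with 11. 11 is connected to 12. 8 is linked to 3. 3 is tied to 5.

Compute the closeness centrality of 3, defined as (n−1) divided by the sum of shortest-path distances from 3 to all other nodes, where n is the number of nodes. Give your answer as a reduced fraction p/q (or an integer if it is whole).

Distances from 3: 1:2, 2:4, 4:1, 5:1, 6:3, 7:1, 8:1, 9:1, 10:3, 11:1, 12:2. Sum = 20.
n = 12, so closeness = 11/20.

11/20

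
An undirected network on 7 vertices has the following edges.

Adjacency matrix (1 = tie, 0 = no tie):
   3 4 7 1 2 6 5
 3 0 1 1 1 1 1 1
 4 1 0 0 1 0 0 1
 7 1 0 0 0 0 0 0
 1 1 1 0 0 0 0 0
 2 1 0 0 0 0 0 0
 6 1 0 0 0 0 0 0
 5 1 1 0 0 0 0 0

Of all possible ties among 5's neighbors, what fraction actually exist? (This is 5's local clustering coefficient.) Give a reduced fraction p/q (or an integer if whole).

5's neighbors: 3 and 4 (k = 2).
Possible neighbor pairs: C(2,2) = 1. Edges among them: 3–4 → e = 1.
Clustering(5) = 1/1.

1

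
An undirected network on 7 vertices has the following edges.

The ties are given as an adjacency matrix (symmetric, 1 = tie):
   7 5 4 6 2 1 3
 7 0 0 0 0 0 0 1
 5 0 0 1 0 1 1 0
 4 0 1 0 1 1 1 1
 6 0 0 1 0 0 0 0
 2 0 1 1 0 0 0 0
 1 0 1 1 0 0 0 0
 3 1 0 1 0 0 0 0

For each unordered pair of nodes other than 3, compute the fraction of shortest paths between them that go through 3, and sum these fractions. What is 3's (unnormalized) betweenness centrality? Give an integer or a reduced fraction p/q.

5

Pairs whose geodesics pass through 3 — 7–5: 1; 7–4: 1; 7–6: 1; 7–2: 1; 7–1: 1.
All other pairs contribute 0.
Summing the contributions gives betweenness(3) = 5.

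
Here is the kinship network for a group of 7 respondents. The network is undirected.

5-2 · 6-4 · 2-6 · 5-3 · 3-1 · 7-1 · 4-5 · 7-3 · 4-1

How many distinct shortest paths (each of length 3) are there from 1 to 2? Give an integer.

The shortest distance is 3. The length-3 paths are: 1–4–6–2; 1–4–5–2; 1–3–5–2.
That gives 3 distinct shortest paths.

3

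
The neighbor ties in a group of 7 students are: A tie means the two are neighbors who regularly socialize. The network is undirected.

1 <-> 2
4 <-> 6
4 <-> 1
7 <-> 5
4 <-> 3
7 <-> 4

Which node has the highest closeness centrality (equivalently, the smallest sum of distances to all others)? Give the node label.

Farness (sum of distances to all others) for each node — 1:11, 2:16, 3:13, 4:8, 5:16, 6:13, 7:11.
The smallest farness is 8, for 4, so 4 has the highest closeness.

4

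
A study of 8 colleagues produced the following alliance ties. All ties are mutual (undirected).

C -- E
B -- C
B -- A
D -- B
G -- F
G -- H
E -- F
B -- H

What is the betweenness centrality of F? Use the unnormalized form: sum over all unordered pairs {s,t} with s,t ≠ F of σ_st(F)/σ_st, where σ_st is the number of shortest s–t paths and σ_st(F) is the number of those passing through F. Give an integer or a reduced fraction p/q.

Pairs whose geodesics pass through F — H–E: 1/2; E–G: 1; G–C: 1/2.
All other pairs contribute 0.
Summing the contributions gives betweenness(F) = 2.

2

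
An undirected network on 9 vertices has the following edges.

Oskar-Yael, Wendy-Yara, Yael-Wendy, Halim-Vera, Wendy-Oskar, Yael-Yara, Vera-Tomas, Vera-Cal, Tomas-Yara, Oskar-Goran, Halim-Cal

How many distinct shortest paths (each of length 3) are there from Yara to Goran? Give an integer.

2

The shortest distance is 3. The length-3 paths are: Yara–Yael–Oskar–Goran; Yara–Wendy–Oskar–Goran.
That gives 2 distinct shortest paths.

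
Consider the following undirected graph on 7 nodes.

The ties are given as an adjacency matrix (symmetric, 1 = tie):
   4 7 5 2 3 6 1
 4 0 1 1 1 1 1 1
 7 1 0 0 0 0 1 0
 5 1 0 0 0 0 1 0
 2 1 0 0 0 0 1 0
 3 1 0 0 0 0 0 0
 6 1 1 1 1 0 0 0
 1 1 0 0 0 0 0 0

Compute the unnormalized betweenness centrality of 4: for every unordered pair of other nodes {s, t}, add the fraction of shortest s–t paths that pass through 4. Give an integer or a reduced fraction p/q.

Pairs whose geodesics pass through 4 — 7–5: 1/2; 7–2: 1/2; 7–3: 1; 7–1: 1; 5–2: 1/2; 5–3: 1; 5–1: 1; 2–3: 1; 2–1: 1; 3–6: 1; 3–1: 1; 6–1: 1.
All other pairs contribute 0.
Summing the contributions gives betweenness(4) = 21/2.

21/2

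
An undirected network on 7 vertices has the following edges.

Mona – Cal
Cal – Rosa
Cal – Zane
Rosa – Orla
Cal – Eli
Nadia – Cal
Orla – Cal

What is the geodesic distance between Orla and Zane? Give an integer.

One shortest route is Orla – Cal – Zane, which uses 2 edges, and Orla and Zane are not directly tied, so nothing shorter exists. So d(Orla,Zane) = 2.

2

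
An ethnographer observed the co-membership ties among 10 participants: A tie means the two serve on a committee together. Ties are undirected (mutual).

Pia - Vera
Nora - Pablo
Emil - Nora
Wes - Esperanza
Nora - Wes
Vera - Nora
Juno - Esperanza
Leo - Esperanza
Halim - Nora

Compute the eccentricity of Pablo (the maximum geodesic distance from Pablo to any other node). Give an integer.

4

Distances from Pablo: Emil:2, Esperanza:3, Halim:2, Juno:4, Leo:4, Nora:1, Pia:3, Vera:2, Wes:2.
The largest is 4 (to Leo and Juno), so the eccentricity of Pablo is 4.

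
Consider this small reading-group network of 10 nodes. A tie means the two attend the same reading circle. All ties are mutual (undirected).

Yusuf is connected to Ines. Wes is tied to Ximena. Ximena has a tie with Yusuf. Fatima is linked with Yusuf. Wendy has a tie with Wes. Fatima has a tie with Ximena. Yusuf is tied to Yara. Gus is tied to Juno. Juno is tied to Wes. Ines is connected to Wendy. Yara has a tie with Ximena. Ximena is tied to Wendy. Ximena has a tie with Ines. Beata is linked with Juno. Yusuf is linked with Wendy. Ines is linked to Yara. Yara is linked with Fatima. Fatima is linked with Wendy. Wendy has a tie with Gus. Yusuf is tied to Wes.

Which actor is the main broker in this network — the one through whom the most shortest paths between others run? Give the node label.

Wes

Unnormalized betweenness of each node: Beata:0, Fatima:1/2, Gus:2, Ines:1/2, Juno:17/2, Wendy:101/12, Wes:10, Ximena:47/12, Yara:1/4, Yusuf:47/12.
Wes has the largest value, 10, making it the main broker — the node through which the most shortest paths run.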